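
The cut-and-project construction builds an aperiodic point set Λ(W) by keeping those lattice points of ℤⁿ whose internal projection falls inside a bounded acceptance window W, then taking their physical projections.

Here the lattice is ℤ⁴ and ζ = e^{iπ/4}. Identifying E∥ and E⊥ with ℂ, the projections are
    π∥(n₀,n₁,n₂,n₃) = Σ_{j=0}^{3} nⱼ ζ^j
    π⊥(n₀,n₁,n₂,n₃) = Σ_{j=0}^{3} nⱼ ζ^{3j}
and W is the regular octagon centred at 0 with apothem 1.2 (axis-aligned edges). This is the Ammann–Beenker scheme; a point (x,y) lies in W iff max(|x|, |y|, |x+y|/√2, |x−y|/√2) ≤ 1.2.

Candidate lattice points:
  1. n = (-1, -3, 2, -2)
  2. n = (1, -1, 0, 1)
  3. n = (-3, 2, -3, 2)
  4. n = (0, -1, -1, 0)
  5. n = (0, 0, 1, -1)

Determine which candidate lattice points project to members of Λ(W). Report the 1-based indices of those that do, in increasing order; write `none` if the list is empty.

With ζ = e^{iπ/4} the internal vectors are ζ^0,ζ^3,ζ^6,ζ^9.
#1 (-1, -3, 2, -2): internal (-0.29289, -5.53553); octagon support 5.53553 vs apothem 1.2 → ∉ W
#2 (1, -1, 0, 1): internal (2.41421, 0.00000); octagon support 2.41421 vs apothem 1.2 → ∉ W
#3 (-3, 2, -3, 2): internal (-3.00000, 5.82843); octagon support 6.24264 vs apothem 1.2 → ∉ W
#4 (0, -1, -1, 0): internal (0.70711, 0.29289); octagon support 0.70711 vs apothem 1.2 → ∈ W
#5 (0, 0, 1, -1): internal (-0.70711, -1.70711); octagon support 1.70711 vs apothem 1.2 → ∉ W

4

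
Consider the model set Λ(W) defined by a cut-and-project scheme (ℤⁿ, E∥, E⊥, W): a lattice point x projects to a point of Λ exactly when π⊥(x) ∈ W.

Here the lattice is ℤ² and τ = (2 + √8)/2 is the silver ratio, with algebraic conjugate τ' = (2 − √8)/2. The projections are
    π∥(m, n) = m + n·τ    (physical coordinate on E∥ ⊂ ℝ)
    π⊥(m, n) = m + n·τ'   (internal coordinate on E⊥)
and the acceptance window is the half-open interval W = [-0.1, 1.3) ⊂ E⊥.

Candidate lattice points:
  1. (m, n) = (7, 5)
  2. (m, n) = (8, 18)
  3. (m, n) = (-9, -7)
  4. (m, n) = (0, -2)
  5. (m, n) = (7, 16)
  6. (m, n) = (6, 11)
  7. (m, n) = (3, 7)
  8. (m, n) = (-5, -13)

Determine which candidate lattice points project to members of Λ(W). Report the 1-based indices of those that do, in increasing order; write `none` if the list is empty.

2, 4, 5, 7, 8

τ' = (2−√8)/2 ≈ -0.414214.
#1 (7,5): internal coord 7 + (5)·τ' = +4.928932; +4.928932 ∉ [-0.1, 1.3) → out
#2 (8,18): internal coord 8 + (18)·τ' = +0.544156; +0.544156 ∈ [-0.1, 1.3) → IN Λ
#3 (-9,-7): internal coord -9 + (-7)·τ' = -6.100505; -6.100505 ∉ [-0.1, 1.3) → out
#4 (0,-2): internal coord 0 + (-2)·τ' = +0.828427; +0.828427 ∈ [-0.1, 1.3) → IN Λ
#5 (7,16): internal coord 7 + (16)·τ' = +0.372583; +0.372583 ∈ [-0.1, 1.3) → IN Λ
#6 (6,11): internal coord 6 + (11)·τ' = +1.443651; +1.443651 ∉ [-0.1, 1.3) → out
#7 (3,7): internal coord 3 + (7)·τ' = +0.100505; +0.100505 ∈ [-0.1, 1.3) → IN Λ
#8 (-5,-13): internal coord -5 + (-13)·τ' = +0.384776; +0.384776 ∈ [-0.1, 1.3) → IN Λ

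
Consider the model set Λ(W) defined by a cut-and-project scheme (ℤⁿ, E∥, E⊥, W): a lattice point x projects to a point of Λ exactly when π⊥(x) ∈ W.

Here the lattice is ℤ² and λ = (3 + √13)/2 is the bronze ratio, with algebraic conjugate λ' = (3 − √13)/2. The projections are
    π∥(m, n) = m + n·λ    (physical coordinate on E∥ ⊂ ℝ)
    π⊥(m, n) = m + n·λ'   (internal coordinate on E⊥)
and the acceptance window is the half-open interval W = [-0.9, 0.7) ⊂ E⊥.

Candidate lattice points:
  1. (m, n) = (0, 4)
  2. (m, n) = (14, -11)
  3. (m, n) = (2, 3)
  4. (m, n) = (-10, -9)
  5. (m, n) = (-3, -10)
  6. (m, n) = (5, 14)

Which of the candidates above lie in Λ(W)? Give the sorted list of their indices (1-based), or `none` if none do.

λ' = (3−√13)/2 ≈ -0.302776.
candidate 1: (m,n)=(0,4) → π∥ = 0+4·λ ≈ 13.211103, π⊥ = 0+4·λ' ≈ -1.211103 ∉ [-0.9, 0.7) ⇒ out
candidate 2: (m,n)=(14,-11) → π∥ = 14-11·λ ≈ -22.330532, π⊥ = 14-11·λ' ≈ 17.330532 ∉ [-0.9, 0.7) ⇒ out
candidate 3: (m,n)=(2,3) → π∥ = 2+3·λ ≈ 11.908327, π⊥ = 2+3·λ' ≈ 1.091673 ∉ [-0.9, 0.7) ⇒ out
candidate 4: (m,n)=(-10,-9) → π∥ = -10-9·λ ≈ -39.724981, π⊥ = -10-9·λ' ≈ -7.275019 ∉ [-0.9, 0.7) ⇒ out
candidate 5: (m,n)=(-3,-10) → π∥ = -3-10·λ ≈ -36.027756, π⊥ = -3-10·λ' ≈ 0.027756 ∈ [-0.9, 0.7) ⇒ IN Λ
candidate 6: (m,n)=(5,14) → π∥ = 5+14·λ ≈ 51.238859, π⊥ = 5+14·λ' ≈ 0.761141 ∉ [-0.9, 0.7) ⇒ out

5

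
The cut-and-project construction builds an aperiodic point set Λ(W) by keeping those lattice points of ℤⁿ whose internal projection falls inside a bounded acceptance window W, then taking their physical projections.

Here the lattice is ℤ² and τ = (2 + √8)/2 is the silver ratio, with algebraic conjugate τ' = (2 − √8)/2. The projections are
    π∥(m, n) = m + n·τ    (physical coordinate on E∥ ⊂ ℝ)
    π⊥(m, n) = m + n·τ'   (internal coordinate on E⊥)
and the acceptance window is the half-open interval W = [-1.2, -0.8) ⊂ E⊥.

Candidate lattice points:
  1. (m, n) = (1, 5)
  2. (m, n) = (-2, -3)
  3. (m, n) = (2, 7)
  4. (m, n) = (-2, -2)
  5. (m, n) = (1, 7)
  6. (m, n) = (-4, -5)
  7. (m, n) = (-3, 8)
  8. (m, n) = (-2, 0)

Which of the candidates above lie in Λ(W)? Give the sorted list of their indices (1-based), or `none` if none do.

Numerically τ ≈ 2.41421 and τ' = −1/τ ≈ -0.41421.
candidate 1: (m,n)=(1,5) → π∥ = 1+5·τ ≈ 13.07107, π⊥ = 1+5·τ' ≈ -1.07107 ∈ [-1.2, -0.8) ⇒ IN Λ
candidate 2: (m,n)=(-2,-3) → π∥ = -2-3·τ ≈ -9.24264, π⊥ = -2-3·τ' ≈ -0.75736 ∉ [-1.2, -0.8) ⇒ out
candidate 3: (m,n)=(2,7) → π∥ = 2+7·τ ≈ 18.89949, π⊥ = 2+7·τ' ≈ -0.89949 ∈ [-1.2, -0.8) ⇒ IN Λ
candidate 4: (m,n)=(-2,-2) → π∥ = -2-2·τ ≈ -6.82843, π⊥ = -2-2·τ' ≈ -1.17157 ∈ [-1.2, -0.8) ⇒ IN Λ
candidate 5: (m,n)=(1,7) → π∥ = 1+7·τ ≈ 17.89949, π⊥ = 1+7·τ' ≈ -1.89949 ∉ [-1.2, -0.8) ⇒ out
candidate 6: (m,n)=(-4,-5) → π∥ = -4-5·τ ≈ -16.07107, π⊥ = -4-5·τ' ≈ -1.92893 ∉ [-1.2, -0.8) ⇒ out
candidate 7: (m,n)=(-3,8) → π∥ = -3+8·τ ≈ 16.31371, π⊥ = -3+8·τ' ≈ -6.31371 ∉ [-1.2, -0.8) ⇒ out
candidate 8: (m,n)=(-2,0) → π∥ = -2+0·τ ≈ -2.00000, π⊥ = -2+0·τ' ≈ -2.00000 ∉ [-1.2, -0.8) ⇒ out

1, 3, 4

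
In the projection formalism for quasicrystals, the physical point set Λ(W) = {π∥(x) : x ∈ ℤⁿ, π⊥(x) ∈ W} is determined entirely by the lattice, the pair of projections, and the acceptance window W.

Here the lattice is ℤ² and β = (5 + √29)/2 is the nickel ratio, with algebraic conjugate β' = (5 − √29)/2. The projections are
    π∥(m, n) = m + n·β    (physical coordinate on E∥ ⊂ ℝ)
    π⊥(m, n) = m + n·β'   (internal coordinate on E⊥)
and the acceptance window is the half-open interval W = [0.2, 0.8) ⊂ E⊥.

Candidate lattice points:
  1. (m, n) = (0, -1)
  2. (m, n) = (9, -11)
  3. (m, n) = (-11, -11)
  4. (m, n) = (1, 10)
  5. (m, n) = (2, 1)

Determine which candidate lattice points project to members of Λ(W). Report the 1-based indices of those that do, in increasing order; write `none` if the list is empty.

Numerically β ≈ 5.1926 and β' = −1/β ≈ -0.1926.
[1] lift (0,-1): star map gives 0.1926; window check 0.2 ≤ 0.1926 < 0.8 is false → out
[2] lift (9,-11): star map gives 11.1184; window check 0.2 ≤ 11.1184 < 0.8 is false → out
[3] lift (-11,-11): star map gives -8.8816; window check 0.2 ≤ -8.8816 < 0.8 is false → out
[4] lift (1,10): star map gives -0.9258; window check 0.2 ≤ -0.9258 < 0.8 is false → out
[5] lift (2,1): star map gives 1.8074; window check 0.2 ≤ 1.8074 < 0.8 is false → out

none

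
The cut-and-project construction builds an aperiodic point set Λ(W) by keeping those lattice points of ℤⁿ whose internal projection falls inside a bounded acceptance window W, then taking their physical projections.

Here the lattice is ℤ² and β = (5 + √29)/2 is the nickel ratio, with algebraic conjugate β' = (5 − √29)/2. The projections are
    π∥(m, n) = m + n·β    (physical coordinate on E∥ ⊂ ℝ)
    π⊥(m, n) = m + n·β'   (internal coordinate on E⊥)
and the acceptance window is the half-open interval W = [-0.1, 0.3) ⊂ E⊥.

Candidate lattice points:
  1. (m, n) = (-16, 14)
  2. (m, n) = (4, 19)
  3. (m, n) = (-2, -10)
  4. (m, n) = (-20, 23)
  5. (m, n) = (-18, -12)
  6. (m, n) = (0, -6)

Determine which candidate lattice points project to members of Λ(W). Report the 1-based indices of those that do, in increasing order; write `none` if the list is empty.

3

β' = (5−√29)/2 ≈ -0.1926.
[1] lift (-16,14): star map gives -18.6962; window check -0.1 ≤ -18.6962 < 0.3 is false → out
[2] lift (4,19): star map gives 0.3409; window check -0.1 ≤ 0.3409 < 0.3 is false → out
[3] lift (-2,-10): star map gives -0.0742; window check -0.1 ≤ -0.0742 < 0.3 is true → IN Λ
[4] lift (-20,23): star map gives -24.4294; window check -0.1 ≤ -24.4294 < 0.3 is false → out
[5] lift (-18,-12): star map gives -15.6890; window check -0.1 ≤ -15.6890 < 0.3 is false → out
[6] lift (0,-6): star map gives 1.1555; window check -0.1 ≤ 1.1555 < 0.3 is false → out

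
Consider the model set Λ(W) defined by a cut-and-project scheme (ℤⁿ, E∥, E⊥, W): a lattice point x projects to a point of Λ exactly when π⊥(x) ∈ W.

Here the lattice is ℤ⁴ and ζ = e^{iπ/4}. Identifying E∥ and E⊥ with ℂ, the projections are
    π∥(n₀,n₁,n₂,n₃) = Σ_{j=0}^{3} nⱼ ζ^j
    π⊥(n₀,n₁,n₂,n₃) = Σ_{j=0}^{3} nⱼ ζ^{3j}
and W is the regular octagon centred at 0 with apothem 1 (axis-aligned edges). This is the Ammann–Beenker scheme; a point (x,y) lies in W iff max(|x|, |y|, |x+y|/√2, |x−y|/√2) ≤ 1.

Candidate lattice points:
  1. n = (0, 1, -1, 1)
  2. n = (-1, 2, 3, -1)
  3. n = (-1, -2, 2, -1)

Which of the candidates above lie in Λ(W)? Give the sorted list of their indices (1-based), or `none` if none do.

Internal map: ζ^{3j} for j=0..3 gives (1,0), (−√2/2,√2/2), (0,−1), (√2/2,√2/2).
#1 (0, 1, -1, 1): internal (0.000000, 2.414214); octagon support 2.414214 vs apothem 1 → ∉ W
#2 (-1, 2, 3, -1): internal (-3.121320, -2.292893); octagon support 3.828427 vs apothem 1 → ∉ W
#3 (-1, -2, 2, -1): internal (-0.292893, -4.121320); octagon support 4.121320 vs apothem 1 → ∉ W

none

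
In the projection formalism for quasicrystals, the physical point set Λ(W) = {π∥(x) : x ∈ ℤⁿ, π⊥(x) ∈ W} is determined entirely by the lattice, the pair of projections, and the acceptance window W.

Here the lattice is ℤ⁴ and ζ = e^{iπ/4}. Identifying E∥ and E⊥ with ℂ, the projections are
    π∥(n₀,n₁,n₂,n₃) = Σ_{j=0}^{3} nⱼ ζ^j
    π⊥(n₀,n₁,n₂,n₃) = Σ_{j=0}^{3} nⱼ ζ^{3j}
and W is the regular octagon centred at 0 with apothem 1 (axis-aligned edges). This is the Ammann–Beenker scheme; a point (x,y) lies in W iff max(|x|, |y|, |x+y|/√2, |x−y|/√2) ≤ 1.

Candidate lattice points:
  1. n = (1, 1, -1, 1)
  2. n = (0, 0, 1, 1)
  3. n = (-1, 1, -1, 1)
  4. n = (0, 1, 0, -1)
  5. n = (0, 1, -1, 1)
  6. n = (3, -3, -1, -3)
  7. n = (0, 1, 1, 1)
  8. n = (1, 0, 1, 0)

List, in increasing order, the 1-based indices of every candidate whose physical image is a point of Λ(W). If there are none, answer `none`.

Internal map: ζ^{3j} for j=0..3 gives (1,0), (−√2/2,√2/2), (0,−1), (√2/2,√2/2).
candidate 1: n = (1, 1, -1, 1) → π⊥ ≈ (+1.000000, +2.414214); max(|x|,|y|,|x±y|/√2) = 2.414214 > 1 ⇒ ∉ W
candidate 2: n = (0, 0, 1, 1) → π⊥ ≈ (+0.707107, -0.292893); max(|x|,|y|,|x±y|/√2) = 0.707107 ≤ 1 ⇒ ∈ W
candidate 3: n = (-1, 1, -1, 1) → π⊥ ≈ (-1.000000, +2.414214); max(|x|,|y|,|x±y|/√2) = 2.414214 > 1 ⇒ ∉ W
candidate 4: n = (0, 1, 0, -1) → π⊥ ≈ (-1.414214, +0.000000); max(|x|,|y|,|x±y|/√2) = 1.414214 > 1 ⇒ ∉ W
candidate 5: n = (0, 1, -1, 1) → π⊥ ≈ (+0.000000, +2.414214); max(|x|,|y|,|x±y|/√2) = 2.414214 > 1 ⇒ ∉ W
candidate 6: n = (3, -3, -1, -3) → π⊥ ≈ (+3.000000, -3.242641); max(|x|,|y|,|x±y|/√2) = 4.414214 > 1 ⇒ ∉ W
candidate 7: n = (0, 1, 1, 1) → π⊥ ≈ (+0.000000, +0.414214); max(|x|,|y|,|x±y|/√2) = 0.414214 ≤ 1 ⇒ ∈ W
candidate 8: n = (1, 0, 1, 0) → π⊥ ≈ (+1.000000, -1.000000); max(|x|,|y|,|x±y|/√2) = 1.414214 > 1 ⇒ ∉ W

2, 7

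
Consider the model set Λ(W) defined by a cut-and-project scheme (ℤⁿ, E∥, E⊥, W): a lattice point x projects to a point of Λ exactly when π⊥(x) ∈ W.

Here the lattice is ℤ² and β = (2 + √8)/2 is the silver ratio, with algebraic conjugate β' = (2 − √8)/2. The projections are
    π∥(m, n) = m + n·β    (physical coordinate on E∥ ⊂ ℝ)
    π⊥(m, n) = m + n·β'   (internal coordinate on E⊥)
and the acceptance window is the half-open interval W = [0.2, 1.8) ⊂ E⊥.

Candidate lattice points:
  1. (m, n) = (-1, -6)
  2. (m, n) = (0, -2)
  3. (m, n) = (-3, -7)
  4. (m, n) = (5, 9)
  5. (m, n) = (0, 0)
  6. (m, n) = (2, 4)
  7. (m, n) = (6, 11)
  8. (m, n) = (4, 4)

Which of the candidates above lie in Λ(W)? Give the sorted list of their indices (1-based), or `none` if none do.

1, 2, 4, 6, 7

β' = (2−√8)/2 ≈ -0.41421.
candidate 1: (m,n)=(-1,-6) → π∥ = -1-6·β ≈ -15.48528, π⊥ = -1-6·β' ≈ 1.48528 ∈ [0.2, 1.8) ⇒ IN Λ
candidate 2: (m,n)=(0,-2) → π∥ = 0-2·β ≈ -4.82843, π⊥ = 0-2·β' ≈ 0.82843 ∈ [0.2, 1.8) ⇒ IN Λ
candidate 3: (m,n)=(-3,-7) → π∥ = -3-7·β ≈ -19.89949, π⊥ = -3-7·β' ≈ -0.10051 ∉ [0.2, 1.8) ⇒ out
candidate 4: (m,n)=(5,9) → π∥ = 5+9·β ≈ 26.72792, π⊥ = 5+9·β' ≈ 1.27208 ∈ [0.2, 1.8) ⇒ IN Λ
candidate 5: (m,n)=(0,0) → π∥ = 0+0·β ≈ 0.00000, π⊥ = 0+0·β' ≈ 0.00000 ∉ [0.2, 1.8) ⇒ out
candidate 6: (m,n)=(2,4) → π∥ = 2+4·β ≈ 11.65685, π⊥ = 2+4·β' ≈ 0.34315 ∈ [0.2, 1.8) ⇒ IN Λ
candidate 7: (m,n)=(6,11) → π∥ = 6+11·β ≈ 32.55635, π⊥ = 6+11·β' ≈ 1.44365 ∈ [0.2, 1.8) ⇒ IN Λ
candidate 8: (m,n)=(4,4) → π∥ = 4+4·β ≈ 13.65685, π⊥ = 4+4·β' ≈ 2.34315 ∉ [0.2, 1.8) ⇒ out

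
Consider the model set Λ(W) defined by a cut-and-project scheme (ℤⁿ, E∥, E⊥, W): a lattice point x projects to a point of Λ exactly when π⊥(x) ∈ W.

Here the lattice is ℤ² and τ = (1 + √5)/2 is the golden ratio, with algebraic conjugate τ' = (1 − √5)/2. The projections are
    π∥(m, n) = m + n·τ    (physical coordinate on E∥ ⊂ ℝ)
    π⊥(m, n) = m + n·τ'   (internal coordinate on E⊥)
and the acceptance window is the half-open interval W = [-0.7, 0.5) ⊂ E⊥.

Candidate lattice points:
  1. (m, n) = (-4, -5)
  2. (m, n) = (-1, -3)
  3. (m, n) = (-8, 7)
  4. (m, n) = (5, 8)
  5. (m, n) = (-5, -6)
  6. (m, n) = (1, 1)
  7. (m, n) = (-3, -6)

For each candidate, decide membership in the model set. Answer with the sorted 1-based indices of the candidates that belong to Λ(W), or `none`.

4, 6

Numerically τ ≈ 1.6180 and τ' = −1/τ ≈ -0.6180.
candidate 1: (m,n)=(-4,-5) → π∥ = -4-5·τ ≈ -12.0902, π⊥ = -4-5·τ' ≈ -0.9098 ∉ [-0.7, 0.5) ⇒ out
candidate 2: (m,n)=(-1,-3) → π∥ = -1-3·τ ≈ -5.8541, π⊥ = -1-3·τ' ≈ 0.8541 ∉ [-0.7, 0.5) ⇒ out
candidate 3: (m,n)=(-8,7) → π∥ = -8+7·τ ≈ 3.3262, π⊥ = -8+7·τ' ≈ -12.3262 ∉ [-0.7, 0.5) ⇒ out
candidate 4: (m,n)=(5,8) → π∥ = 5+8·τ ≈ 17.9443, π⊥ = 5+8·τ' ≈ 0.0557 ∈ [-0.7, 0.5) ⇒ IN Λ
candidate 5: (m,n)=(-5,-6) → π∥ = -5-6·τ ≈ -14.7082, π⊥ = -5-6·τ' ≈ -1.2918 ∉ [-0.7, 0.5) ⇒ out
candidate 6: (m,n)=(1,1) → π∥ = 1+1·τ ≈ 2.6180, π⊥ = 1+1·τ' ≈ 0.3820 ∈ [-0.7, 0.5) ⇒ IN Λ
candidate 7: (m,n)=(-3,-6) → π∥ = -3-6·τ ≈ -12.7082, π⊥ = -3-6·τ' ≈ 0.7082 ∉ [-0.7, 0.5) ⇒ out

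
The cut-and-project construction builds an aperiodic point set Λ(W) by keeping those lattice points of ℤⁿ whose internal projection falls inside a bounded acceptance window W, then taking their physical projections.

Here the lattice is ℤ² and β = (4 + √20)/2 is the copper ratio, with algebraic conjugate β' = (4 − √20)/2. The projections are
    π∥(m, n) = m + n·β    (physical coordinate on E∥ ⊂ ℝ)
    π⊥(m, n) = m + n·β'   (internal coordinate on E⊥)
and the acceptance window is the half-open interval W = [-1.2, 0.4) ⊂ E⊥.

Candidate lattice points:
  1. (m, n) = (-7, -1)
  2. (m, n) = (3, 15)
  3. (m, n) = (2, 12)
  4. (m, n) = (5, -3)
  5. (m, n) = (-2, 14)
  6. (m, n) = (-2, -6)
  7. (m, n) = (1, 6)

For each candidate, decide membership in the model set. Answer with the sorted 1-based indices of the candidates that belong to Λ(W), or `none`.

2, 3, 6, 7

Compute β' = (4−√20)/2 = -0.236068, so π⊥(m,n) = m -0.236068·n.
#1 (-7,-1): internal coord -7 + (-1)·β' = -6.763932; -6.763932 ∉ [-1.2, 0.4) → out
#2 (3,15): internal coord 3 + (15)·β' = -0.541020; -0.541020 ∈ [-1.2, 0.4) → IN Λ
#3 (2,12): internal coord 2 + (12)·β' = -0.832816; -0.832816 ∈ [-1.2, 0.4) → IN Λ
#4 (5,-3): internal coord 5 + (-3)·β' = +5.708204; +5.708204 ∉ [-1.2, 0.4) → out
#5 (-2,14): internal coord -2 + (14)·β' = -5.304952; -5.304952 ∉ [-1.2, 0.4) → out
#6 (-2,-6): internal coord -2 + (-6)·β' = -0.583592; -0.583592 ∈ [-1.2, 0.4) → IN Λ
#7 (1,6): internal coord 1 + (6)·β' = -0.416408; -0.416408 ∈ [-1.2, 0.4) → IN Λ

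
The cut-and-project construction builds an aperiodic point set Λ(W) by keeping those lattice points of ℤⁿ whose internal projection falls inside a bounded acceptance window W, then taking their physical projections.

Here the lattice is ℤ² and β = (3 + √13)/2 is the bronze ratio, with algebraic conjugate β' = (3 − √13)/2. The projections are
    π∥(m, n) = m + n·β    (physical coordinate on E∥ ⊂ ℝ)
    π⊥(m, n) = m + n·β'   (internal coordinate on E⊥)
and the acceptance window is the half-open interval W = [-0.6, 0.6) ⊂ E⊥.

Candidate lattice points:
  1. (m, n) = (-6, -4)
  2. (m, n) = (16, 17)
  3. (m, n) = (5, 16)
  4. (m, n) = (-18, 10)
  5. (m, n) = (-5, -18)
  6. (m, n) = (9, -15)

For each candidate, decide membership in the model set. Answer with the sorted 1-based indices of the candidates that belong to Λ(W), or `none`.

3, 5

β' = (3−√13)/2 ≈ -0.3028.
#1 (-6,-4): internal coord -6 + (-4)·β' = -4.7889; -4.7889 ∉ [-0.6, 0.6) → out
#2 (16,17): internal coord 16 + (17)·β' = +10.8528; +10.8528 ∉ [-0.6, 0.6) → out
#3 (5,16): internal coord 5 + (16)·β' = +0.1556; +0.1556 ∈ [-0.6, 0.6) → IN Λ
#4 (-18,10): internal coord -18 + (10)·β' = -21.0278; -21.0278 ∉ [-0.6, 0.6) → out
#5 (-5,-18): internal coord -5 + (-18)·β' = +0.4500; +0.4500 ∈ [-0.6, 0.6) → IN Λ
#6 (9,-15): internal coord 9 + (-15)·β' = +13.5416; +13.5416 ∉ [-0.6, 0.6) → out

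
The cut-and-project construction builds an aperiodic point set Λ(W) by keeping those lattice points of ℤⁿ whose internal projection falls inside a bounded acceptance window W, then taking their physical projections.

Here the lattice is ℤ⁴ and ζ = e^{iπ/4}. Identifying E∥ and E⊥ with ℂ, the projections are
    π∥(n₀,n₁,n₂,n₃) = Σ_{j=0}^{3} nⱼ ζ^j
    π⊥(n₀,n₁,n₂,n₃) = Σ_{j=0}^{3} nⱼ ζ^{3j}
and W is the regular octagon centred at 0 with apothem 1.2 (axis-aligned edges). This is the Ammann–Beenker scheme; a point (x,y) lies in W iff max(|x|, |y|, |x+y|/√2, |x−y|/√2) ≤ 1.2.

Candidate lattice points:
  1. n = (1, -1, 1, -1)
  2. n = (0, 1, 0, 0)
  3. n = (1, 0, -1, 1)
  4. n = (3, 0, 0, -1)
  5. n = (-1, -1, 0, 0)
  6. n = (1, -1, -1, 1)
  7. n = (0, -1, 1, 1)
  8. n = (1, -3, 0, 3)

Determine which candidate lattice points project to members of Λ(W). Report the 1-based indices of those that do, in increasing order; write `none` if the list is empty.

2, 5

π⊥(n) = n₀ + n₁ζ³ + n₂ζ⁶ + n₃ζ⁹ where ζ = e^{iπ/4}.
candidate 1: n = (1, -1, 1, -1) → π⊥ ≈ (+1.00000, -2.41421); max(|x|,|y|,|x±y|/√2) = 2.41421 > 1.2 ⇒ ∉ W
candidate 2: n = (0, 1, 0, 0) → π⊥ ≈ (-0.70711, +0.70711); max(|x|,|y|,|x±y|/√2) = 1.00000 ≤ 1.2 ⇒ ∈ W
candidate 3: n = (1, 0, -1, 1) → π⊥ ≈ (+1.70711, +1.70711); max(|x|,|y|,|x±y|/√2) = 2.41421 > 1.2 ⇒ ∉ W
candidate 4: n = (3, 0, 0, -1) → π⊥ ≈ (+2.29289, -0.70711); max(|x|,|y|,|x±y|/√2) = 2.29289 > 1.2 ⇒ ∉ W
candidate 5: n = (-1, -1, 0, 0) → π⊥ ≈ (-0.29289, -0.70711); max(|x|,|y|,|x±y|/√2) = 0.70711 ≤ 1.2 ⇒ ∈ W
candidate 6: n = (1, -1, -1, 1) → π⊥ ≈ (+2.41421, +1.00000); max(|x|,|y|,|x±y|/√2) = 2.41421 > 1.2 ⇒ ∉ W
candidate 7: n = (0, -1, 1, 1) → π⊥ ≈ (+1.41421, -1.00000); max(|x|,|y|,|x±y|/√2) = 1.70711 > 1.2 ⇒ ∉ W
candidate 8: n = (1, -3, 0, 3) → π⊥ ≈ (+5.24264, +0.00000); max(|x|,|y|,|x±y|/√2) = 5.24264 > 1.2 ⇒ ∉ W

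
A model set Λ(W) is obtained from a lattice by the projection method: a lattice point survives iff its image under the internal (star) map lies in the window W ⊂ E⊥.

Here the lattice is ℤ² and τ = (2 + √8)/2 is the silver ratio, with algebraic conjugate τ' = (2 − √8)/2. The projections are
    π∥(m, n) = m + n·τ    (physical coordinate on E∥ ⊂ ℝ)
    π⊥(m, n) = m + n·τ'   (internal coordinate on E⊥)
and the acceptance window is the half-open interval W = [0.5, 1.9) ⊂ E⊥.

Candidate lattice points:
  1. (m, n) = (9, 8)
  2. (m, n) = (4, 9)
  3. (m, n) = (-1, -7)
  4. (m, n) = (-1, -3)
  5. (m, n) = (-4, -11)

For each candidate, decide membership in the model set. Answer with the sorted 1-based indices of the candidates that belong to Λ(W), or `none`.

3, 5

τ' = (2−√8)/2 ≈ -0.41421.
#1 (9,8): internal coord 9 + (8)·τ' = +5.68629; +5.68629 ∉ [0.5, 1.9) → out
#2 (4,9): internal coord 4 + (9)·τ' = +0.27208; +0.27208 ∉ [0.5, 1.9) → out
#3 (-1,-7): internal coord -1 + (-7)·τ' = +1.89949; +1.89949 ∈ [0.5, 1.9) → IN Λ
#4 (-1,-3): internal coord -1 + (-3)·τ' = +0.24264; +0.24264 ∉ [0.5, 1.9) → out
#5 (-4,-11): internal coord -4 + (-11)·τ' = +0.55635; +0.55635 ∈ [0.5, 1.9) → IN Λ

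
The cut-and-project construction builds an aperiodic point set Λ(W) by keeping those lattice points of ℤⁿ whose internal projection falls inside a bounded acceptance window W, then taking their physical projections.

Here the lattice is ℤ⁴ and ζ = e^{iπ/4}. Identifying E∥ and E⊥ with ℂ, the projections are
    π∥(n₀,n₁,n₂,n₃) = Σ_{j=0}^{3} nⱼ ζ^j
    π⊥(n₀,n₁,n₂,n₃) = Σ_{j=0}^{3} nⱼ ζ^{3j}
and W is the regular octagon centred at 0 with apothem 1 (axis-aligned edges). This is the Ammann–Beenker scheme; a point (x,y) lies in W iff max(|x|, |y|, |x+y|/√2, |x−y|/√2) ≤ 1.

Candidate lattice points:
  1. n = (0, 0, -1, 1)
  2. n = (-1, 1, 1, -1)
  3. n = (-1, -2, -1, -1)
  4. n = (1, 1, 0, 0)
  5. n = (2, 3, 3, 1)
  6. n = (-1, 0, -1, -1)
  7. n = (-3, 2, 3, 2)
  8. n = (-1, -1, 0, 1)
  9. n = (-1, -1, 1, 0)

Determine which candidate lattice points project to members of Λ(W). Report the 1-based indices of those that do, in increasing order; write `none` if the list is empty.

With ζ = e^{iπ/4} the internal vectors are ζ^0,ζ^3,ζ^6,ζ^9.
#1 (0, 0, -1, 1): internal (0.7071, 1.7071); octagon support 1.7071 vs apothem 1 → ∉ W
#2 (-1, 1, 1, -1): internal (-2.4142, -1.0000); octagon support 2.4142 vs apothem 1 → ∉ W
#3 (-1, -2, -1, -1): internal (-0.2929, -1.1213); octagon support 1.1213 vs apothem 1 → ∉ W
#4 (1, 1, 0, 0): internal (0.2929, 0.7071); octagon support 0.7071 vs apothem 1 → ∈ W
#5 (2, 3, 3, 1): internal (0.5858, -0.1716); octagon support 0.5858 vs apothem 1 → ∈ W
#6 (-1, 0, -1, -1): internal (-1.7071, 0.2929); octagon support 1.7071 vs apothem 1 → ∉ W
#7 (-3, 2, 3, 2): internal (-3.0000, -0.1716); octagon support 3.0000 vs apothem 1 → ∉ W
#8 (-1, -1, 0, 1): internal (0.4142, 0.0000); octagon support 0.4142 vs apothem 1 → ∈ W
#9 (-1, -1, 1, 0): internal (-0.2929, -1.7071); octagon support 1.7071 vs apothem 1 → ∉ W

4, 5, 8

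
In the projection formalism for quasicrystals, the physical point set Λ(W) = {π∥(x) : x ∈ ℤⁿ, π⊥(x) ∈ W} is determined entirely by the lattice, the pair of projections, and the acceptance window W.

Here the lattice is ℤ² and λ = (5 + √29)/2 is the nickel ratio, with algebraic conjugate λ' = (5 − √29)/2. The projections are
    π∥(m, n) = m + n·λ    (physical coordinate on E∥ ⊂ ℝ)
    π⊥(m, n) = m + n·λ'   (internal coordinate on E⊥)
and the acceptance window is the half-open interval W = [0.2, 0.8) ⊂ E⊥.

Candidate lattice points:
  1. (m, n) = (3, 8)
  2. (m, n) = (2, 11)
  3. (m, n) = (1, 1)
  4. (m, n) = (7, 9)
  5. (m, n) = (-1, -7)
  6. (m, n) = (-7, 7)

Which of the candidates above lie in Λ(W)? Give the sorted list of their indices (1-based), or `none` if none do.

Numerically λ ≈ 5.1926 and λ' = −1/λ ≈ -0.1926.
[1] lift (3,8): star map gives 1.4593; window check 0.2 ≤ 1.4593 < 0.8 is false → out
[2] lift (2,11): star map gives -0.1184; window check 0.2 ≤ -0.1184 < 0.8 is false → out
[3] lift (1,1): star map gives 0.8074; window check 0.2 ≤ 0.8074 < 0.8 is false → out
[4] lift (7,9): star map gives 5.2668; window check 0.2 ≤ 5.2668 < 0.8 is false → out
[5] lift (-1,-7): star map gives 0.3481; window check 0.2 ≤ 0.3481 < 0.8 is true → IN Λ
[6] lift (-7,7): star map gives -8.3481; window check 0.2 ≤ -8.3481 < 0.8 is false → out

5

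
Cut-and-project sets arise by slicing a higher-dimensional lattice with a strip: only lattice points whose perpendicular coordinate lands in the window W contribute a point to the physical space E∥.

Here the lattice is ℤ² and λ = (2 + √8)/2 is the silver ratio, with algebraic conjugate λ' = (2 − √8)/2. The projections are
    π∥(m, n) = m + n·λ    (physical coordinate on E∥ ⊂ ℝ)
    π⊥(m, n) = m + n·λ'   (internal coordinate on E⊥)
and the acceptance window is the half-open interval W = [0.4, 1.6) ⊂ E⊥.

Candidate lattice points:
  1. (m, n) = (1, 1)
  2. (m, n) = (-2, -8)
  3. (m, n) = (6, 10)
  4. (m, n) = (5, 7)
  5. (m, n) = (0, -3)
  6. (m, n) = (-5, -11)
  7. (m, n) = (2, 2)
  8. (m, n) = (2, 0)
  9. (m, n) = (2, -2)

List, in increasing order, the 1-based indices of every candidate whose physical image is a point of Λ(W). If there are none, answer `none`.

1, 2, 5, 7

λ' = (2−√8)/2 ≈ -0.41421.
candidate 1: (m,n)=(1,1) → π∥ = 1+1·λ ≈ 3.41421, π⊥ = 1+1·λ' ≈ 0.58579 ∈ [0.4, 1.6) ⇒ IN Λ
candidate 2: (m,n)=(-2,-8) → π∥ = -2-8·λ ≈ -21.31371, π⊥ = -2-8·λ' ≈ 1.31371 ∈ [0.4, 1.6) ⇒ IN Λ
candidate 3: (m,n)=(6,10) → π∥ = 6+10·λ ≈ 30.14214, π⊥ = 6+10·λ' ≈ 1.85786 ∉ [0.4, 1.6) ⇒ out
candidate 4: (m,n)=(5,7) → π∥ = 5+7·λ ≈ 21.89949, π⊥ = 5+7·λ' ≈ 2.10051 ∉ [0.4, 1.6) ⇒ out
candidate 5: (m,n)=(0,-3) → π∥ = 0-3·λ ≈ -7.24264, π⊥ = 0-3·λ' ≈ 1.24264 ∈ [0.4, 1.6) ⇒ IN Λ
candidate 6: (m,n)=(-5,-11) → π∥ = -5-11·λ ≈ -31.55635, π⊥ = -5-11·λ' ≈ -0.44365 ∉ [0.4, 1.6) ⇒ out
candidate 7: (m,n)=(2,2) → π∥ = 2+2·λ ≈ 6.82843, π⊥ = 2+2·λ' ≈ 1.17157 ∈ [0.4, 1.6) ⇒ IN Λ
candidate 8: (m,n)=(2,0) → π∥ = 2+0·λ ≈ 2.00000, π⊥ = 2+0·λ' ≈ 2.00000 ∉ [0.4, 1.6) ⇒ out
candidate 9: (m,n)=(2,-2) → π∥ = 2-2·λ ≈ -2.82843, π⊥ = 2-2·λ' ≈ 2.82843 ∉ [0.4, 1.6) ⇒ out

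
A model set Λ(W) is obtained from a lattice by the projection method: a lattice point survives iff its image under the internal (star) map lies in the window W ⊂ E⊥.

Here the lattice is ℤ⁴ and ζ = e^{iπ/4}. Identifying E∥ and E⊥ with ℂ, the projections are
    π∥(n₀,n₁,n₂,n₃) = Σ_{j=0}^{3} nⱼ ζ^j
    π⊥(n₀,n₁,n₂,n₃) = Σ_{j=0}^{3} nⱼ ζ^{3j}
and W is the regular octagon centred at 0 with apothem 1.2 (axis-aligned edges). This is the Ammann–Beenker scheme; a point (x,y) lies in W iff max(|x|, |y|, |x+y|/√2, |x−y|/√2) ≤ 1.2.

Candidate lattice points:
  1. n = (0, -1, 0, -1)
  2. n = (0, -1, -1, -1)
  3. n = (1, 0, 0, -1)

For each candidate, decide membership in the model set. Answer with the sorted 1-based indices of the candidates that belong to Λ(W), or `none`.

π⊥(n) = n₀ + n₁ζ³ + n₂ζ⁶ + n₃ζ⁹ where ζ = e^{iπ/4}.
candidate 1: n = (0, -1, 0, -1) → π⊥ ≈ (+0.000000, -1.414214); max(|x|,|y|,|x±y|/√2) = 1.414214 > 1.2 ⇒ ∉ W
candidate 2: n = (0, -1, -1, -1) → π⊥ ≈ (+0.000000, -0.414214); max(|x|,|y|,|x±y|/√2) = 0.414214 ≤ 1.2 ⇒ ∈ W
candidate 3: n = (1, 0, 0, -1) → π⊥ ≈ (+0.292893, -0.707107); max(|x|,|y|,|x±y|/√2) = 0.707107 ≤ 1.2 ⇒ ∈ W

2, 3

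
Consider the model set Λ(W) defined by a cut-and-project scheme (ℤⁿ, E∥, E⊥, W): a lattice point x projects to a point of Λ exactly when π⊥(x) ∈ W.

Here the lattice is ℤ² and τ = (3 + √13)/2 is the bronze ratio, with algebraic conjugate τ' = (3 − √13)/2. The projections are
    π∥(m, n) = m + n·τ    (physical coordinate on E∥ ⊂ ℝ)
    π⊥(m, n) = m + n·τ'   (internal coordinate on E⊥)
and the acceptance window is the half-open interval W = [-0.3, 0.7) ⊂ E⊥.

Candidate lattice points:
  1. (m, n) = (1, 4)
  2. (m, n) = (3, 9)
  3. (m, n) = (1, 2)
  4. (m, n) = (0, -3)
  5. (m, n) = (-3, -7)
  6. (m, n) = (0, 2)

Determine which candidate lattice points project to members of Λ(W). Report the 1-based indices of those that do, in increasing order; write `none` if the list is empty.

1, 2, 3

Numerically τ ≈ 3.30278 and τ' = −1/τ ≈ -0.30278.
#1 (1,4): internal coord 1 + (4)·τ' = -0.21110; -0.21110 ∈ [-0.3, 0.7) → IN Λ
#2 (3,9): internal coord 3 + (9)·τ' = +0.27502; +0.27502 ∈ [-0.3, 0.7) → IN Λ
#3 (1,2): internal coord 1 + (2)·τ' = +0.39445; +0.39445 ∈ [-0.3, 0.7) → IN Λ
#4 (0,-3): internal coord 0 + (-3)·τ' = +0.90833; +0.90833 ∉ [-0.3, 0.7) → out
#5 (-3,-7): internal coord -3 + (-7)·τ' = -0.88057; -0.88057 ∉ [-0.3, 0.7) → out
#6 (0,2): internal coord 0 + (2)·τ' = -0.60555; -0.60555 ∉ [-0.3, 0.7) → out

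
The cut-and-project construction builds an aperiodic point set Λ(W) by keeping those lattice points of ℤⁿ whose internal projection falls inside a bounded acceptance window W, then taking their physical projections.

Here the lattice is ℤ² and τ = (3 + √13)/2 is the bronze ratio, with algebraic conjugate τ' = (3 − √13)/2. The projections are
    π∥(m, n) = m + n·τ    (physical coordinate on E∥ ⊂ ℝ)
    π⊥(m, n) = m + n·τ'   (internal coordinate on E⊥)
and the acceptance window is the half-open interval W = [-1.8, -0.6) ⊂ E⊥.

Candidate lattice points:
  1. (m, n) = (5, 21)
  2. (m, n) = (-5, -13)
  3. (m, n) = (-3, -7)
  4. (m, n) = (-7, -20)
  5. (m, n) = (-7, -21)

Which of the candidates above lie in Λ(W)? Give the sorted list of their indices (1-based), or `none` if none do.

Numerically τ ≈ 3.3028 and τ' = −1/τ ≈ -0.3028.
#1 (5,21): internal coord 5 + (21)·τ' = -1.3583; -1.3583 ∈ [-1.8, -0.6) → IN Λ
#2 (-5,-13): internal coord -5 + (-13)·τ' = -1.0639; -1.0639 ∈ [-1.8, -0.6) → IN Λ
#3 (-3,-7): internal coord -3 + (-7)·τ' = -0.8806; -0.8806 ∈ [-1.8, -0.6) → IN Λ
#4 (-7,-20): internal coord -7 + (-20)·τ' = -0.9445; -0.9445 ∈ [-1.8, -0.6) → IN Λ
#5 (-7,-21): internal coord -7 + (-21)·τ' = -0.6417; -0.6417 ∈ [-1.8, -0.6) → IN Λ

1, 2, 3, 4, 5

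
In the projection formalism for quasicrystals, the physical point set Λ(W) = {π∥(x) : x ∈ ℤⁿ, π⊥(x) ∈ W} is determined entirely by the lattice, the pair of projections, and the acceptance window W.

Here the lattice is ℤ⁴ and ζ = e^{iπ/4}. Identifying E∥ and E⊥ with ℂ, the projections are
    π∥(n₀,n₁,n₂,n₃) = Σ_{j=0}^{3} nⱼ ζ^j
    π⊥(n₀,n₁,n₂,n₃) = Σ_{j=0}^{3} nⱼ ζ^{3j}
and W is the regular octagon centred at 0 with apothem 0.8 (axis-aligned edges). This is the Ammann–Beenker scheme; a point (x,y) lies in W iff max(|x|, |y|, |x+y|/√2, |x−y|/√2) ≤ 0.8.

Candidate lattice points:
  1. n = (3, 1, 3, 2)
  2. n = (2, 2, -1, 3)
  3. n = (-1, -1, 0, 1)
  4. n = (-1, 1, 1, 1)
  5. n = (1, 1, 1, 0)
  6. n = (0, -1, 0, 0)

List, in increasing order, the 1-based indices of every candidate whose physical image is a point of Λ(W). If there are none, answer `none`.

Internal map: ζ^{3j} for j=0..3 gives (1,0), (−√2/2,√2/2), (0,−1), (√2/2,√2/2).
#1 (3, 1, 3, 2): internal (3.707107, -0.878680); octagon support 3.707107 vs apothem 0.8 → ∉ W
#2 (2, 2, -1, 3): internal (2.707107, 4.535534); octagon support 5.121320 vs apothem 0.8 → ∉ W
#3 (-1, -1, 0, 1): internal (0.414214, 0.000000); octagon support 0.414214 vs apothem 0.8 → ∈ W
#4 (-1, 1, 1, 1): internal (-1.000000, 0.414214); octagon support 1.000000 vs apothem 0.8 → ∉ W
#5 (1, 1, 1, 0): internal (0.292893, -0.292893); octagon support 0.414214 vs apothem 0.8 → ∈ W
#6 (0, -1, 0, 0): internal (0.707107, -0.707107); octagon support 1.000000 vs apothem 0.8 → ∉ W

3, 5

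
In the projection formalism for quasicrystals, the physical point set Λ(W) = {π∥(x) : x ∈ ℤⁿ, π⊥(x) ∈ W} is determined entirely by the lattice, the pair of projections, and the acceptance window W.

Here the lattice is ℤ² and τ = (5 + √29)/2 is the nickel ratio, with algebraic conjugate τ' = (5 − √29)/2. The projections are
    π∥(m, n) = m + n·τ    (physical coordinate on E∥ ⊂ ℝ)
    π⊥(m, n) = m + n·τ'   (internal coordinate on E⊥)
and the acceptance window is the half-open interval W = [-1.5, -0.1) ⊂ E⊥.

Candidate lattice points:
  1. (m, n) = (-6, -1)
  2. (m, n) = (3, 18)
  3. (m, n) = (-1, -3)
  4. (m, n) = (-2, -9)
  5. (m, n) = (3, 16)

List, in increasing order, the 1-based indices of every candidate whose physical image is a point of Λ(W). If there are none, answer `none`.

2, 3, 4

τ' = (5−√29)/2 ≈ -0.1926.
[1] lift (-6,-1): star map gives -5.8074; window check -1.5 ≤ -5.8074 < -0.1 is false → out
[2] lift (3,18): star map gives -0.4665; window check -1.5 ≤ -0.4665 < -0.1 is true → IN Λ
[3] lift (-1,-3): star map gives -0.4223; window check -1.5 ≤ -0.4223 < -0.1 is true → IN Λ
[4] lift (-2,-9): star map gives -0.2668; window check -1.5 ≤ -0.2668 < -0.1 is true → IN Λ
[5] lift (3,16): star map gives -0.0813; window check -1.5 ≤ -0.0813 < -0.1 is false → out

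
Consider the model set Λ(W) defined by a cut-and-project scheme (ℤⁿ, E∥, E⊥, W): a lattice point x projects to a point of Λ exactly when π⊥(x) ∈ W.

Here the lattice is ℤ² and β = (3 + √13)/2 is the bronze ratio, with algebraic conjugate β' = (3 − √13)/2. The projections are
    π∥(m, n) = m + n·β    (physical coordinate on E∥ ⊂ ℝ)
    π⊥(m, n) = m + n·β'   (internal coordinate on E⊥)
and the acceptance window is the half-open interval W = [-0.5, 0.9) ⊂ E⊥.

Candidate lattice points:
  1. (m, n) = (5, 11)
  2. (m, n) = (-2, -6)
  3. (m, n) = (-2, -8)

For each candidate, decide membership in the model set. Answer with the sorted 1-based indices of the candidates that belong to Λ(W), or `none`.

2, 3

Compute β' = (3−√13)/2 = -0.302776, so π⊥(m,n) = m -0.302776·n.
#1 (5,11): internal coord 5 + (11)·β' = +1.669468; +1.669468 ∉ [-0.5, 0.9) → out
#2 (-2,-6): internal coord -2 + (-6)·β' = -0.183346; -0.183346 ∈ [-0.5, 0.9) → IN Λ
#3 (-2,-8): internal coord -2 + (-8)·β' = +0.422205; +0.422205 ∈ [-0.5, 0.9) → IN Λ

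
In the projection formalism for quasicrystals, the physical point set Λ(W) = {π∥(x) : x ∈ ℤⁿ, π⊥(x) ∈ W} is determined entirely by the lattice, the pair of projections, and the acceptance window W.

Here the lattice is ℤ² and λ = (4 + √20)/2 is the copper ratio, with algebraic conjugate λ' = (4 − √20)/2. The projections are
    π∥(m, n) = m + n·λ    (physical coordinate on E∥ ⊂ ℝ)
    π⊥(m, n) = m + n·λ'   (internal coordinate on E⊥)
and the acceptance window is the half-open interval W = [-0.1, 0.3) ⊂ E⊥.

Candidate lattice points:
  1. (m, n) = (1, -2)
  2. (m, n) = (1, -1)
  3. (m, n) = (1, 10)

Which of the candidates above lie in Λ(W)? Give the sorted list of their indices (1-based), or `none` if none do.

λ' = (4−√20)/2 ≈ -0.2361.
[1] lift (1,-2): star map gives 1.4721; window check -0.1 ≤ 1.4721 < 0.3 is false → out
[2] lift (1,-1): star map gives 1.2361; window check -0.1 ≤ 1.2361 < 0.3 is false → out
[3] lift (1,10): star map gives -1.3607; window check -0.1 ≤ -1.3607 < 0.3 is false → out

none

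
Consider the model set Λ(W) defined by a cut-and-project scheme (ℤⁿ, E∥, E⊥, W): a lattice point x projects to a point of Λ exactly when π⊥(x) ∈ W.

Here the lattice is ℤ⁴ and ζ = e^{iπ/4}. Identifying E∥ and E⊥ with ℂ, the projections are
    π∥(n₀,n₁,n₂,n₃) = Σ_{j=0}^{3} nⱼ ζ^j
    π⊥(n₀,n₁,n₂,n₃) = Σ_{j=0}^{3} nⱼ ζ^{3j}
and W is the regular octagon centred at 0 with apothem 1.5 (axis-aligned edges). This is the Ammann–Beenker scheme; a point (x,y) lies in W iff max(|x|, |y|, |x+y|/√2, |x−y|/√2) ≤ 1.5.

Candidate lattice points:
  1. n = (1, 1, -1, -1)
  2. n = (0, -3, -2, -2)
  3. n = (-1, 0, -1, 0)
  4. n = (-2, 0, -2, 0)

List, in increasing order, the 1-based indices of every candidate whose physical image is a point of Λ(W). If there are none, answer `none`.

1, 3

With ζ = e^{iπ/4} the internal vectors are ζ^0,ζ^3,ζ^6,ζ^9.
candidate 1: n = (1, 1, -1, -1) → π⊥ ≈ (-0.414214, +1.000000); max(|x|,|y|,|x±y|/√2) = 1.000000 ≤ 1.5 ⇒ ∈ W
candidate 2: n = (0, -3, -2, -2) → π⊥ ≈ (+0.707107, -1.535534); max(|x|,|y|,|x±y|/√2) = 1.585786 > 1.5 ⇒ ∉ W
candidate 3: n = (-1, 0, -1, 0) → π⊥ ≈ (-1.000000, +1.000000); max(|x|,|y|,|x±y|/√2) = 1.414214 ≤ 1.5 ⇒ ∈ W
candidate 4: n = (-2, 0, -2, 0) → π⊥ ≈ (-2.000000, +2.000000); max(|x|,|y|,|x±y|/√2) = 2.828427 > 1.5 ⇒ ∉ W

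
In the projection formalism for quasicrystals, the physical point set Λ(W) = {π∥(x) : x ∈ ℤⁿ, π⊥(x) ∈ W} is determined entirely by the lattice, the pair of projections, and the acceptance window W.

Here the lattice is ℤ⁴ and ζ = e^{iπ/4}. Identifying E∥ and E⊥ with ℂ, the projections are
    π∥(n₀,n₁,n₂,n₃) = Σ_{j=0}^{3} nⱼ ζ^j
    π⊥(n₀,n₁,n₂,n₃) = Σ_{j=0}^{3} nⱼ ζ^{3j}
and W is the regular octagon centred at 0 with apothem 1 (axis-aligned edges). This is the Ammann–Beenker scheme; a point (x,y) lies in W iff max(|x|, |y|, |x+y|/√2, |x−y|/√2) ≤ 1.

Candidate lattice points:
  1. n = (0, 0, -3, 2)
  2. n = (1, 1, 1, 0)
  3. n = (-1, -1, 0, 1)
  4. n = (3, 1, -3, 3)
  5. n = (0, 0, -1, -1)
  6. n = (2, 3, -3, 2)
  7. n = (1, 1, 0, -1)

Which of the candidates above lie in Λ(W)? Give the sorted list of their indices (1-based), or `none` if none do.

2, 3, 5, 7

Internal map: ζ^{3j} for j=0..3 gives (1,0), (−√2/2,√2/2), (0,−1), (√2/2,√2/2).
#1 (0, 0, -3, 2): internal (1.41421, 4.41421); octagon support 4.41421 vs apothem 1 → ∉ W
#2 (1, 1, 1, 0): internal (0.29289, -0.29289); octagon support 0.41421 vs apothem 1 → ∈ W
#3 (-1, -1, 0, 1): internal (0.41421, 0.00000); octagon support 0.41421 vs apothem 1 → ∈ W
#4 (3, 1, -3, 3): internal (4.41421, 5.82843); octagon support 7.24264 vs apothem 1 → ∉ W
#5 (0, 0, -1, -1): internal (-0.70711, 0.29289); octagon support 0.70711 vs apothem 1 → ∈ W
#6 (2, 3, -3, 2): internal (1.29289, 6.53553); octagon support 6.53553 vs apothem 1 → ∉ W
#7 (1, 1, 0, -1): internal (-0.41421, 0.00000); octagon support 0.41421 vs apothem 1 → ∈ W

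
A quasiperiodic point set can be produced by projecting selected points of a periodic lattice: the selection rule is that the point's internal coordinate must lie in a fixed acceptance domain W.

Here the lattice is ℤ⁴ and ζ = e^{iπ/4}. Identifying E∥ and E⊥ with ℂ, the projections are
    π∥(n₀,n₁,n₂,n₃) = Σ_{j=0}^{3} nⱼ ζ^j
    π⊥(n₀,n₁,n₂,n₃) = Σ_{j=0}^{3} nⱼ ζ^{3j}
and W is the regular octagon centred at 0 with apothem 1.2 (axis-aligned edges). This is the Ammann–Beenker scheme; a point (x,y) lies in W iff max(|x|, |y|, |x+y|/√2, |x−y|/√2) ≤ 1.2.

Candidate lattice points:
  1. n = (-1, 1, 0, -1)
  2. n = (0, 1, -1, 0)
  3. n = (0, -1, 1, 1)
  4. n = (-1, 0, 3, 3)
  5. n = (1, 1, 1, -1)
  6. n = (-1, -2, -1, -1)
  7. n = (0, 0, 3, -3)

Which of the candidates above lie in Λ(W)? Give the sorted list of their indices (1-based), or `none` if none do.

5, 6

π⊥(n) = n₀ + n₁ζ³ + n₂ζ⁶ + n₃ζ⁹ where ζ = e^{iπ/4}.
#1 (-1, 1, 0, -1): internal (-2.414214, 0.000000); octagon support 2.414214 vs apothem 1.2 → ∉ W
#2 (0, 1, -1, 0): internal (-0.707107, 1.707107); octagon support 1.707107 vs apothem 1.2 → ∉ W
#3 (0, -1, 1, 1): internal (1.414214, -1.000000); octagon support 1.707107 vs apothem 1.2 → ∉ W
#4 (-1, 0, 3, 3): internal (1.121320, -0.878680); octagon support 1.414214 vs apothem 1.2 → ∉ W
#5 (1, 1, 1, -1): internal (-0.414214, -1.000000); octagon support 1.000000 vs apothem 1.2 → ∈ W
#6 (-1, -2, -1, -1): internal (-0.292893, -1.121320); octagon support 1.121320 vs apothem 1.2 → ∈ W
#7 (0, 0, 3, -3): internal (-2.121320, -5.121320); octagon support 5.121320 vs apothem 1.2 → ∉ W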